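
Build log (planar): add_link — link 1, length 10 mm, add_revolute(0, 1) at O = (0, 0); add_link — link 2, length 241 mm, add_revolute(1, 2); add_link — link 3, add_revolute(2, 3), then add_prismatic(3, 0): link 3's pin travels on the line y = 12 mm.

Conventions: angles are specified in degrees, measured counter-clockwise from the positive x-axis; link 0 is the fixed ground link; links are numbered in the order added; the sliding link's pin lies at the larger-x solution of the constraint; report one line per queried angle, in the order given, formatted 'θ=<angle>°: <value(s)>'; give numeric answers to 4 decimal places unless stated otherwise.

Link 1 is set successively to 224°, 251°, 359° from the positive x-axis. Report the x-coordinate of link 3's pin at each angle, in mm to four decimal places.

geometry: r = 10 mm, L = 241 mm, e = 12 mm
θ=224°: crank pin P = (r cos θ, r sin θ) = (-7.193398, -6.946584)
θ=224°: h = r sin θ − e = -6.946584 − 12 = -18.946584
θ=224°: x = r cos θ + √(L² − h²) = -7.193398 + 240.254088 = 233.060690
θ=251°: crank pin P = (r cos θ, r sin θ) = (-3.255682, -9.455186)
θ=251°: h = r sin θ − e = -9.455186 − 12 = -21.455186
θ=251°: x = r cos θ + √(L² − h²) = -3.255682 + 240.043069 = 236.787388
θ=359°: crank pin P = (r cos θ, r sin θ) = (9.998477, -0.174524)
θ=359°: h = r sin θ − e = -0.174524 − 12 = -12.174524
θ=359°: x = r cos θ + √(L² − h²) = 9.998477 + 240.692295 = 250.690772

θ=224°: 233.0607
θ=251°: 236.7874
θ=359°: 250.6908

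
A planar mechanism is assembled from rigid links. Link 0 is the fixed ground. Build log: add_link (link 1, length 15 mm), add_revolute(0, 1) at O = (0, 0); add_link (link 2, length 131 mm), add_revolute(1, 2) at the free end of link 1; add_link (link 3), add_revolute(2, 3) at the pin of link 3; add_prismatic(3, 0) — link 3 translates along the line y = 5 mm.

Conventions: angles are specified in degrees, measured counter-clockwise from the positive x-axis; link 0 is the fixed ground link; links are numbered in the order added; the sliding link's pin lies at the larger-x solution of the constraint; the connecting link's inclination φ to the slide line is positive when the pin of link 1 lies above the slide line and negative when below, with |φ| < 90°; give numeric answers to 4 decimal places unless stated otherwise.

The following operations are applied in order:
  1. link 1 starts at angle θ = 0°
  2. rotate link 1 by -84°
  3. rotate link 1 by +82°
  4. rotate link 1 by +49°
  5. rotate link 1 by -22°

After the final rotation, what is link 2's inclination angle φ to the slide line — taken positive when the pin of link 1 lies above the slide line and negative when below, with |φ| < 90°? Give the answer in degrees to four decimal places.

geometry: r = 15 mm, L = 131 mm, e = 5 mm; θ starts at 0°
rotate link 1 by -84°: θ ← 0° -84° = -84°
rotate link 1 by +82°: θ ← -84° +82° = -2°
rotate link 1 by +49°: θ ← -2° +49° = 47°
rotate link 1 by -22°: θ ← 47° -22° = 25°
h = r sin θ − e = 6.339274 − 5 = 1.339274
sin φ = h / L = 1.339274 / 131 = 0.01022347
φ = arcsin(0.01022347) = 0.585772°

0.5858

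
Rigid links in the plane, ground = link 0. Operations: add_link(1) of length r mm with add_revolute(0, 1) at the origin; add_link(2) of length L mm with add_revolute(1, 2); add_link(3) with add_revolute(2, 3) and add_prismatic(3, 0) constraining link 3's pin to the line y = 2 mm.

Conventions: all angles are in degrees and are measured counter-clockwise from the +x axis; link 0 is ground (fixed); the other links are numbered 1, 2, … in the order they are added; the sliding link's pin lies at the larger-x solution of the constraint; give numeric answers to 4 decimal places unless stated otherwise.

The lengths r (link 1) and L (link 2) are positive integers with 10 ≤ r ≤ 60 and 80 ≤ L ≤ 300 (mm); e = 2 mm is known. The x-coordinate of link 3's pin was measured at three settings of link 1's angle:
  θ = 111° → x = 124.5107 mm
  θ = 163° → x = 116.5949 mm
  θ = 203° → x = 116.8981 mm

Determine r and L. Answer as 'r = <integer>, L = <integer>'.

constraint per measurement: (x − r cos θ)² + (r sin θ − e)² = L²
subtracting the θ₁ and θ₂ equations cancels the r² and L² terms:
r = (x₁² − x₂²) / (2[(x₁cos θ₁ + e sin θ₁) − (x₂cos θ₂ + e sin θ₂)]) = 14.0001 → r = 14
L² = (x₁ − r cos θ₁)² + (r sin θ₁ − e)² = 16900.0119 → L = 130.0000 → L = 130
check at θ₃=203°: x = 116.8981 (printed 116.8981) ✓

r = 14, L = 130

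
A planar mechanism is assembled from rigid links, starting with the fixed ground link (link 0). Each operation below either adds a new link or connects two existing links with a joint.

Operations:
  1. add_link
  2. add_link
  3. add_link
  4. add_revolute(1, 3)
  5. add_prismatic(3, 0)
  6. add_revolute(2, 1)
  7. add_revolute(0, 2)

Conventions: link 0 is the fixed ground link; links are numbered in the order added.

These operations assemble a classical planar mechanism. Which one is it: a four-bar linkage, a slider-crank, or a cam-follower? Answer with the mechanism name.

links: 4 (incl. ground); joints: 3 revolute, 1 prismatic, 0 higher (cam) pair, forming one closed loop
4 links, 3 revolutes + 1 prismatic in one loop → slider-crank

slider-crank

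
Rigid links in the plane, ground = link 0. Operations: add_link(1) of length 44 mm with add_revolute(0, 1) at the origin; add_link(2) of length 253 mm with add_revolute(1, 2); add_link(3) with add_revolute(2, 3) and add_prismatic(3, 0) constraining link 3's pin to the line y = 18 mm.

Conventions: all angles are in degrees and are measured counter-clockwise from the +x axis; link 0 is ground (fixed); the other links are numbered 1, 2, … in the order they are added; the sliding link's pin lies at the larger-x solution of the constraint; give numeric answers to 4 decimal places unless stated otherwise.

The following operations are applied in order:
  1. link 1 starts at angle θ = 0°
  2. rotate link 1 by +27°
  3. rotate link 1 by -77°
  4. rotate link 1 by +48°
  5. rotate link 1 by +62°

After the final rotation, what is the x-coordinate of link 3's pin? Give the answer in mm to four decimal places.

geometry: r = 44 mm, L = 253 mm, e = 18 mm; θ starts at 0°
rotate link 1 by +27°: θ ← 0° +27° = 27°
rotate link 1 by -77°: θ ← 27° -77° = -50°
rotate link 1 by +48°: θ ← -50° +48° = -2°
rotate link 1 by +62°: θ ← -2° +62° = 60°
crank pin P = (r cos θ, r sin θ) = (22.000000, 38.105118)
h = r sin θ − e = 38.105118 − 18 = 20.105118
x = r cos θ + √(L² − h²) = 22.000000 + 252.199889 = 274.199889

274.1999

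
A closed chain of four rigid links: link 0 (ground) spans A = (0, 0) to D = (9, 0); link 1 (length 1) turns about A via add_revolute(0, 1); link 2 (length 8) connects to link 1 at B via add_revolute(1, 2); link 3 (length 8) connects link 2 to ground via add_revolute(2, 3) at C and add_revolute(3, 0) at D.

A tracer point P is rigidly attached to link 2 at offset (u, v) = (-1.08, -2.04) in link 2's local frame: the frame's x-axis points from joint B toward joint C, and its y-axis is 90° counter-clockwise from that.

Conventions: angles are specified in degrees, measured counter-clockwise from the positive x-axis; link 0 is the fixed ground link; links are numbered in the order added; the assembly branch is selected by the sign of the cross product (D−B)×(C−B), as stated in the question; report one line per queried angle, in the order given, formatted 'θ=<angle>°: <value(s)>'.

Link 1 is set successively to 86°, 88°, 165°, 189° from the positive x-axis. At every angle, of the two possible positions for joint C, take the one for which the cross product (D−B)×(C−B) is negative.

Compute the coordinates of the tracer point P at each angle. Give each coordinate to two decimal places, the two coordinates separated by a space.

A=(0,0), D=(9.00,0)
θ=86°: B = A + 1.00·(cos86°, sin86°) = (0.0698, 0.9976)
θ=86°: |BD| = 8.9858
θ=86°: circle(B,8.00) ∩ circle(D,8.00): a=4.4929, h=6.6192
θ=86°:   candidates: C₊=(5.2697,7.0771) cross=59.479; C₋=(3.8000,-6.0795) cross=-59.479
θ=86°:   branch - wants cross < 0 → take C=(3.8000,-6.0795) (cross=-59.479)
θ=86°: ex = (C−B)/|BC| = (0.4663,-0.8846); ey = (0.8846,0.4663)
θ=86°: P = B + -1.08·ex + -2.04·ey = (-2.2385,1.0017)
θ=88°: B = A + 1.00·(cos88°, sin88°) = (0.0349, 0.9994)
θ=88°: |BD| = 9.0206
θ=88°: circle(B,8.00) ∩ circle(D,8.00): a=4.5103, h=6.6073
θ=88°:   candidates: C₊=(5.2495,7.0664) cross=59.602; C₋=(3.7854,-6.0670) cross=-59.602
θ=88°:   branch - wants cross < 0 → take C=(3.7854,-6.0670) (cross=-59.602)
θ=88°: ex = (C−B)/|BC| = (0.4688,-0.8833); ey = (0.8833,0.4688)
θ=88°: P = B + -1.08·ex + -2.04·ey = (-2.2733,0.9970)
θ=165°: B = A + 1.00·(cos165°, sin165°) = (-0.9659, 0.2588)
θ=165°: |BD| = 9.9693
θ=165°: circle(B,8.00) ∩ circle(D,8.00): a=4.9846, h=6.2573
θ=165°:   candidates: C₊=(4.1795,6.3846) cross=62.380; C₋=(3.8546,-6.1257) cross=-62.380
θ=165°:   branch - wants cross < 0 → take C=(3.8546,-6.1257) (cross=-62.380)
θ=165°: ex = (C−B)/|BC| = (0.6026,-0.7981); ey = (0.7981,0.6026)
θ=165°: P = B + -1.08·ex + -2.04·ey = (-3.2448,-0.1085)
θ=189°: B = A + 1.00·(cos189°, sin189°) = (-0.9877, -0.1564)
θ=189°: |BD| = 9.9889
θ=189°: circle(B,8.00) ∩ circle(D,8.00): a=4.9945, h=6.2494
θ=189°:   candidates: C₊=(3.9083,6.1704) cross=62.425; C₋=(4.1040,-6.3269) cross=-62.425
θ=189°:   branch - wants cross < 0 → take C=(4.1040,-6.3269) (cross=-62.425)
θ=189°: ex = (C−B)/|BC| = (0.6365,-0.7713); ey = (0.7713,0.6365)
θ=189°: P = B + -1.08·ex + -2.04·ey = (-3.2485,-0.6218)

θ=86°: -2.24 1.00
θ=88°: -2.27 1.00
θ=165°: -3.24 -0.11
θ=189°: -3.25 -0.62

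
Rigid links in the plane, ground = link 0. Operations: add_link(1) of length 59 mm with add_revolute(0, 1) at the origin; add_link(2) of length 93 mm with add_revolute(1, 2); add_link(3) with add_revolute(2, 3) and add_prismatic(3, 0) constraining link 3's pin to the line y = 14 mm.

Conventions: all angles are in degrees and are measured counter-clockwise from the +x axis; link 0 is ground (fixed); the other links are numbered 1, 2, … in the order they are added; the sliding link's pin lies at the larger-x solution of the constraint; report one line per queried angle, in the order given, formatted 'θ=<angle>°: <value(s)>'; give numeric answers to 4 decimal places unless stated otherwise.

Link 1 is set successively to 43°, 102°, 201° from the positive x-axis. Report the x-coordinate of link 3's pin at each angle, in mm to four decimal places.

geometry: r = 59 mm, L = 93 mm, e = 14 mm
θ=43°: crank pin P = (r cos θ, r sin θ) = (43.149868, 40.237903)
θ=43°: h = r sin θ − e = 40.237903 − 14 = 26.237903
θ=43°: x = r cos θ + √(L² − h²) = 43.149868 + 89.222040 = 132.371908
θ=102°: crank pin P = (r cos θ, r sin θ) = (-12.266790, 57.710708)
θ=102°: h = r sin θ − e = 57.710708 − 14 = 43.710708
θ=102°: x = r cos θ + √(L² − h²) = -12.266790 + 82.087599 = 69.820810
θ=201°: crank pin P = (r cos θ, r sin θ) = (-55.081245, -21.143709)
θ=201°: h = r sin θ − e = -21.143709 − 14 = -35.143709
θ=201°: x = r cos θ + √(L² − h²) = -55.081245 + 86.104121 = 31.022876

θ=43°: 132.3719
θ=102°: 69.8208
θ=201°: 31.0229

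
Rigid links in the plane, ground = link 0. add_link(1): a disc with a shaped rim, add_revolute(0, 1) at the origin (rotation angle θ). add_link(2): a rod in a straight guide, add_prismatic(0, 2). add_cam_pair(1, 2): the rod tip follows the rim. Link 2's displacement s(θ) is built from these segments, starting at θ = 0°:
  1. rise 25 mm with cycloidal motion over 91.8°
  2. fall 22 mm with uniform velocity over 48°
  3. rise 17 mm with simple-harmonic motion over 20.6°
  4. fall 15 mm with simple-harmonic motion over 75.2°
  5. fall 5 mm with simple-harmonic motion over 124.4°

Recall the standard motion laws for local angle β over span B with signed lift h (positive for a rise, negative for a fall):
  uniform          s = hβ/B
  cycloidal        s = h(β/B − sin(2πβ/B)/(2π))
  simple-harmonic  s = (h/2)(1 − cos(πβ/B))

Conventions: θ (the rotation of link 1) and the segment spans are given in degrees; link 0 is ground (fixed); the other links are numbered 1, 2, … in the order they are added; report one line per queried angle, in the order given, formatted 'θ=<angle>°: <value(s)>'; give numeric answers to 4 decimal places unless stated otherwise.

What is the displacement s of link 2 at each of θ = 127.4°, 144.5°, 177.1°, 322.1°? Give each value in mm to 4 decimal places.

segment 1 (0° to 91.8°, cycloidal, h = 25) is passed completely: s = 0.0000 + (25) = 25.0000
θ = 127.4° falls in segment 2 (91.8° to 139.8°, uniform, h = -22): β = 127.4 − 91.8 = 35.6°, B = 48°; Δs = -22·35.6/48 = -16.3167; s = 25.0000 − 16.3167 = 8.6833
segment 2 (91.8° to 139.8°, uniform, h = -22) is passed completely: s = 25.0000 + (-22) = 3.0000
θ = 144.5° falls in segment 3 (139.8° to 160.4°, simple-harmonic, h = 17): β = 144.5 − 139.8 = 4.7°, B = 20.6°; Δs = 17/2·(1 − cos(π·0.2282)) = 2.0916; s = 3.0000 + 2.0916 = 5.0916
segment 3 (139.8° to 160.4°, simple-harmonic, h = 17) is passed completely: s = 3.0000 + (17) = 20.0000
θ = 177.1° falls in segment 4 (160.4° to 235.6°, simple-harmonic, h = -15): β = 177.1 − 160.4 = 16.7°, B = 75.2°; Δs = -15/2·(1 − cos(π·0.2221)) = -1.7524; s = 20.0000 − 1.7524 = 18.2476
segment 4 (160.4° to 235.6°, simple-harmonic, h = -15) is passed completely: s = 20.0000 + (-15) = 5.0000
θ = 322.1° falls in segment 5 (235.6° to 360°, simple-harmonic, h = -5): β = 322.1 − 235.6 = 86.5°, B = 124.4°; Δs = -5/2·(1 − cos(π·0.6953)) = -3.9397; s = 5.0000 − 3.9397 = 1.0603

θ=127.4°: 8.6833
θ=144.5°: 5.0916
θ=177.1°: 18.2476
θ=322.1°: 1.0603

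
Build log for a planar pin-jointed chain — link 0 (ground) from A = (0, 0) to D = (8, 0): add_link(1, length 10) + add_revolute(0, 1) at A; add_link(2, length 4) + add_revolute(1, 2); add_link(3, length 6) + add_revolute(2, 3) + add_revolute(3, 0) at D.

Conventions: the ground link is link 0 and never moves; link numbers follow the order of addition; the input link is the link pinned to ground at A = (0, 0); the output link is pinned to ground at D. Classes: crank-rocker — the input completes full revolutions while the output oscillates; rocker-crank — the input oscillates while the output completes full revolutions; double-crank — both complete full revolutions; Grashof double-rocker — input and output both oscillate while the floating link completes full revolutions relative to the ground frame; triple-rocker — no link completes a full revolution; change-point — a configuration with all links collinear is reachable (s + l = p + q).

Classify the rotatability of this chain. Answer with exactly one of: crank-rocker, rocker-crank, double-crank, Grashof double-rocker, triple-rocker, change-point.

lengths: ground=8, input=10, coupler=4, output=6
sorted: s=4 (shortest), l=10 (longest), p+q=14
s + l = 14 vs p + q = 14
s + l = p + q → change-point (collinear configuration reachable)

change-point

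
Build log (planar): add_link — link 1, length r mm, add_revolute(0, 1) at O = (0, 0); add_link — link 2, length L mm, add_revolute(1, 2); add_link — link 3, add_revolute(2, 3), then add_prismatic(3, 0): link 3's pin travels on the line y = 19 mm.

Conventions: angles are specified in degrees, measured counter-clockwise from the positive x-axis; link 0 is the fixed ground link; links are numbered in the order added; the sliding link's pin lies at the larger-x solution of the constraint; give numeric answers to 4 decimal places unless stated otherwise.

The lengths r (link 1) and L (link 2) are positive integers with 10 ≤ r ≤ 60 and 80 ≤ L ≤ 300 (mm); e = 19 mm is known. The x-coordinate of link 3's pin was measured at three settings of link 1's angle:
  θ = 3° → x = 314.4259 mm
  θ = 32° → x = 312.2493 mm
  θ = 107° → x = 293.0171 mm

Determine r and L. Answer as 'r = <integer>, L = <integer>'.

constraint per measurement: (x − r cos θ)² + (r sin θ − e)² = L²
subtracting the θ₁ and θ₂ equations cancels the r² and L² terms:
r = (x₁² − x₂²) / (2[(x₁cos θ₁ + e sin θ₁) − (x₂cos θ₂ + e sin θ₂)]) = 16.9999 → r = 17
L² = (x₁ − r cos θ₁)² + (r sin θ₁ − e)² = 88804.0079 → L = 298.0000 → L = 298
check at θ₃=107°: x = 293.0171 (printed 293.0171) ✓

r = 17, L = 298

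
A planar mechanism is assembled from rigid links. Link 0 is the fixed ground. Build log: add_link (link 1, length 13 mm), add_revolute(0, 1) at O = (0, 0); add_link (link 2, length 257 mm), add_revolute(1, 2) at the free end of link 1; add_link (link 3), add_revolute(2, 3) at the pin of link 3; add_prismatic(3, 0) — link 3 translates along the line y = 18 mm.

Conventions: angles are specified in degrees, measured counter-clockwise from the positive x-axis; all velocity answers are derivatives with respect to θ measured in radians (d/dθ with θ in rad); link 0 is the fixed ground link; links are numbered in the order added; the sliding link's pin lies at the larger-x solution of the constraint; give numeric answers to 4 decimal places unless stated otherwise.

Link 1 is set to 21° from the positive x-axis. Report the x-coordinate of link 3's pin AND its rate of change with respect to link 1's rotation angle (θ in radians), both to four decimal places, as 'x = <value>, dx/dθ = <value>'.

geometry: r = 13 mm, L = 257 mm, e = 18 mm
crank pin P = (r cos θ, r sin θ) = (12.136546, 4.658783)
h = r sin θ − e = 4.658783 − 18 = -13.341217
x = r cos θ + √(L² − h²) = 12.136546 + 256.653486 = 268.790032
dx/dθ = −r sin θ − h·r cos θ/√(L² − h²) (θ in radians; h = -13.341217) = -4.027908

x = 268.7900, dx/dθ = -4.0279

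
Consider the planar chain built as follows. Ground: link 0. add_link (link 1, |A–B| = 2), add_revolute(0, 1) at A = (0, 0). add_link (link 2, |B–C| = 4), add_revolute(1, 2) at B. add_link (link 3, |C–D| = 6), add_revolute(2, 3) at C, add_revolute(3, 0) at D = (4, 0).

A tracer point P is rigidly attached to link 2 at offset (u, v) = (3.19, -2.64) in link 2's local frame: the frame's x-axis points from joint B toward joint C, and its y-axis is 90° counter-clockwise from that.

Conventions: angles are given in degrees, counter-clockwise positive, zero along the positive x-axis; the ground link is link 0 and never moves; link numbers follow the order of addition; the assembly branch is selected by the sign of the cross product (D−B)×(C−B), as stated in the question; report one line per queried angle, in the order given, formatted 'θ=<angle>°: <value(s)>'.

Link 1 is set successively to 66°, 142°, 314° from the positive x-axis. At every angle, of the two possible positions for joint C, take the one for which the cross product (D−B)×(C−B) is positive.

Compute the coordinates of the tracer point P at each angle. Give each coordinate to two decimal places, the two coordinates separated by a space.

A=(0,0), D=(4.00,0)
θ=66°: B = A + 2.00·(cos66°, sin66°) = (0.8135, 1.8271)
θ=66°: |BD| = 3.6732
θ=66°: circle(B,4.00) ∩ circle(D,6.00): a=-0.8859, h=3.9007
θ=66°:   candidates: C₊=(1.9852,5.6516) cross=14.328; C₋=(-1.8953,-1.1162) cross=-14.328
θ=66°:   branch + wants cross > 0 → take C=(1.9852,5.6516) (cross=14.328)
θ=66°: ex = (C−B)/|BC| = (0.2929,0.9561); ey = (-0.9561,0.2929)
θ=66°: P = B + 3.19·ex + -2.64·ey = (4.2721,4.1038)
θ=142°: B = A + 2.00·(cos142°, sin142°) = (-1.5760, 1.2313)
θ=142°: |BD| = 5.7104
θ=142°: circle(B,4.00) ∩ circle(D,6.00): a=1.1040, h=3.8446
θ=142°:   candidates: C₊=(0.3310,4.7475) cross=21.954; C₋=(-1.3270,-2.7609) cross=-21.954
θ=142°:   branch + wants cross > 0 → take C=(0.3310,4.7475) (cross=21.954)
θ=142°: ex = (C−B)/|BC| = (0.4768,0.8790); ey = (-0.8790,0.4768)
θ=142°: P = B + 3.19·ex + -2.64·ey = (2.2655,2.7768)
θ=314°: B = A + 2.00·(cos314°, sin314°) = (1.3893, -1.4387)
θ=314°: |BD| = 2.9808
θ=314°: circle(B,4.00) ∩ circle(D,6.00): a=-1.8643, h=3.5390
θ=314°:   candidates: C₊=(-1.9515,0.7610) cross=10.549; C₋=(1.4646,-5.4380) cross=-10.549
θ=314°:   branch + wants cross > 0 → take C=(-1.9515,0.7610) (cross=10.549)
θ=314°: ex = (C−B)/|BC| = (-0.8352,0.5499); ey = (-0.5499,-0.8352)
θ=314°: P = B + 3.19·ex + -2.64·ey = (0.1768,2.5205)

θ=66°: 4.27 4.10
θ=142°: 2.27 2.78
θ=314°: 0.18 2.52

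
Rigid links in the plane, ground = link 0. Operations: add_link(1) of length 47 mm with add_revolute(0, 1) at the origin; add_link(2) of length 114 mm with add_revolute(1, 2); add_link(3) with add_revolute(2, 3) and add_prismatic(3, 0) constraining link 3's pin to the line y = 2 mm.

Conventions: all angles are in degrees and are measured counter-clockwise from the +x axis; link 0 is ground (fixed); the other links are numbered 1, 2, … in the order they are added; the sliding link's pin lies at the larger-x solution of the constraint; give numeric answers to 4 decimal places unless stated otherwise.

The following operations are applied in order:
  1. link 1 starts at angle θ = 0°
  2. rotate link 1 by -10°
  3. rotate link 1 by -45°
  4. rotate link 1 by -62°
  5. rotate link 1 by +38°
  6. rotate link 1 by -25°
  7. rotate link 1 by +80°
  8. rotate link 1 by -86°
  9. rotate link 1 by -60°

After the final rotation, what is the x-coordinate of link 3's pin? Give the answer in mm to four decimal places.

geometry: r = 47 mm, L = 114 mm, e = 2 mm; θ starts at 0°
rotate link 1 by -10°: θ ← 0° -10° = -10°
rotate link 1 by -45°: θ ← -10° -45° = -55°
rotate link 1 by -62°: θ ← -55° -62° = -117°
rotate link 1 by +38°: θ ← -117° +38° = -79°
rotate link 1 by -25°: θ ← -79° -25° = -104°
rotate link 1 by +80°: θ ← -104° +80° = -24°
rotate link 1 by -86°: θ ← -24° -86° = -110°
rotate link 1 by -60°: θ ← -110° -60° = -170°
crank pin P = (r cos θ, r sin θ) = (-46.285964, -8.161464)
h = r sin θ − e = -8.161464 − 2 = -10.161464
x = r cos θ + √(L² − h²) = -46.285964 + 113.546222 = 67.260258

67.2603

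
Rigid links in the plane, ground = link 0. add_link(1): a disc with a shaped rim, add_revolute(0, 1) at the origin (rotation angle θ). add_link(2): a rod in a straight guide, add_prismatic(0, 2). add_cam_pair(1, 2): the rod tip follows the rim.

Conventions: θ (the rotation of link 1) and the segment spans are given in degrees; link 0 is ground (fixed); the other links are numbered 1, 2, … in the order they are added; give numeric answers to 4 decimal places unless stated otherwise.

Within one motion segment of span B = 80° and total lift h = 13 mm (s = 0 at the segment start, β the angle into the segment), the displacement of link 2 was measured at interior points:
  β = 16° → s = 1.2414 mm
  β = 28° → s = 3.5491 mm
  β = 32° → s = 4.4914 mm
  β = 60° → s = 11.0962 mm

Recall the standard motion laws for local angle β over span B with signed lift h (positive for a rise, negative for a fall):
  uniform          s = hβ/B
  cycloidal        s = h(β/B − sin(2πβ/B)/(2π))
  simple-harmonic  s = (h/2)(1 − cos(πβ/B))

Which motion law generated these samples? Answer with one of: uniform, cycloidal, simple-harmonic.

candidates at β/B = r: uniform s = h·r (linear in β); cycloidal s = h·(r − sin(2πr)/(2π)); simple-harmonic s = (h/2)(1 − cos(πr))
β=16°: printed 1.2414 | uniform 2.6000, cycloidal 0.6323, simple-harmonic 1.2414
β=28°: printed 3.5491 | uniform 4.5500, cycloidal 2.8761, simple-harmonic 3.5491
β=32°: printed 4.4914 | uniform 5.2000, cycloidal 3.9839, simple-harmonic 4.4914
β=60°: printed 11.0962 | uniform 9.7500, cycloidal 11.8190, simple-harmonic 11.0962
only one law matches every sample → simple-harmonic

simple-harmonic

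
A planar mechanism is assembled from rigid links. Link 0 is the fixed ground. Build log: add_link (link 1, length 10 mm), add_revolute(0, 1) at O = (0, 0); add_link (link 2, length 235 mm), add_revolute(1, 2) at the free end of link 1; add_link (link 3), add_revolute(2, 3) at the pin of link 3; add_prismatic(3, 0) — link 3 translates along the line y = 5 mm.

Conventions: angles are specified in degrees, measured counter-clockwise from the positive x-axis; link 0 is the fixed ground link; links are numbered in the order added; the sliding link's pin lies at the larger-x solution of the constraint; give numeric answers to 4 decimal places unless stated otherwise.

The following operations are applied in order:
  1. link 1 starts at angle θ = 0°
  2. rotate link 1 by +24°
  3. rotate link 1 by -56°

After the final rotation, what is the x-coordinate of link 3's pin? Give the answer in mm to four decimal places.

geometry: r = 10 mm, L = 235 mm, e = 5 mm; θ starts at 0°
rotate link 1 by +24°: θ ← 0° +24° = 24°
rotate link 1 by -56°: θ ← 24° -56° = -32°
crank pin P = (r cos θ, r sin θ) = (8.480481, -5.299193)
h = r sin θ − e = -5.299193 − 5 = -10.299193
x = r cos θ + √(L² − h²) = 8.480481 + 234.774204 = 243.254684

243.2547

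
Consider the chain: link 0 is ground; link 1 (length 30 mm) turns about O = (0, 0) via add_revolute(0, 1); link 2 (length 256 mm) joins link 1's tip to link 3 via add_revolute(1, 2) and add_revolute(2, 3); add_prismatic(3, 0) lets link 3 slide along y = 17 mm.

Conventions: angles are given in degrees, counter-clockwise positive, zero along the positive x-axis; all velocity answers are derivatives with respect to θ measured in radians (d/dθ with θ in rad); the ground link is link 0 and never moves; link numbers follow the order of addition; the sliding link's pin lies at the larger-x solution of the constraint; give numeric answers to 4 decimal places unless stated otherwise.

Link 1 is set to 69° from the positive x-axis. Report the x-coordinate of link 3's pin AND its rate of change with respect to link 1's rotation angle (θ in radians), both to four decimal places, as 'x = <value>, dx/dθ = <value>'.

geometry: r = 30 mm, L = 256 mm, e = 17 mm
crank pin P = (r cos θ, r sin θ) = (10.751038, 28.007413)
h = r sin θ − e = 28.007413 − 17 = 11.007413
x = r cos θ + √(L² − h²) = 10.751038 + 255.763244 = 266.514282
dx/dθ = −r sin θ − h·r cos θ/√(L² − h²) (θ in radians; h = 11.007413) = -28.470111

x = 266.5143, dx/dθ = -28.4701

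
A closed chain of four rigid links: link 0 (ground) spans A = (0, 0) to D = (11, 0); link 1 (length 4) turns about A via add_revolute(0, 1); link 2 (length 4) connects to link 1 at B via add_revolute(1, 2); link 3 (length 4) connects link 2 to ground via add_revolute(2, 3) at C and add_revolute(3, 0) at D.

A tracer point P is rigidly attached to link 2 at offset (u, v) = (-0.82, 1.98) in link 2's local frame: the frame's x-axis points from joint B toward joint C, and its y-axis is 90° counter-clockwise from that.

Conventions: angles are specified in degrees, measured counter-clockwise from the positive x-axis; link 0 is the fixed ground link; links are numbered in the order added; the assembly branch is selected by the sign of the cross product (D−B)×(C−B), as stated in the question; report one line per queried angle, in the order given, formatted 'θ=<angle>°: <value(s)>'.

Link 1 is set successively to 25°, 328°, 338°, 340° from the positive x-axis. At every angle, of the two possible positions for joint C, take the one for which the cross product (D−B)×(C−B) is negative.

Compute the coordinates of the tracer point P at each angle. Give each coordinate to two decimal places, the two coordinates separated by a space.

A=(0,0), D=(11.00,0)
θ=25°: B = A + 4.00·(cos25°, sin25°) = (3.6252, 1.6905)
θ=25°: |BD| = 7.5660
θ=25°: circle(B,4.00) ∩ circle(D,4.00): a=3.7830, h=1.2995
θ=25°:   candidates: C₊=(7.6030,2.1119) cross=9.832; C₋=(7.0223,-0.4214) cross=-9.832
θ=25°:   branch - wants cross < 0 → take C=(7.0223,-0.4214) (cross=-9.832)
θ=25°: ex = (C−B)/|BC| = (0.8493,-0.5280); ey = (0.5280,0.8493)
θ=25°: P = B + -0.82·ex + 1.98·ey = (3.9742,3.8049)
θ=328°: B = A + 4.00·(cos328°, sin328°) = (3.3922, -2.1197)
θ=328°: |BD| = 7.8976
θ=328°: circle(B,4.00) ∩ circle(D,4.00): a=3.9488, h=0.6380
θ=328°:   candidates: C₊=(7.0249,-0.4452) cross=5.039; C₋=(7.3673,-1.6744) cross=-5.039
θ=328°:   branch - wants cross < 0 → take C=(7.3673,-1.6744) (cross=-5.039)
θ=328°: ex = (C−B)/|BC| = (0.9938,0.1113); ey = (-0.1113,0.9938)
θ=328°: P = B + -0.82·ex + 1.98·ey = (2.3569,-0.2433)
θ=338°: B = A + 4.00·(cos338°, sin338°) = (3.7087, -1.4984)
θ=338°: |BD| = 7.4436
θ=338°: circle(B,4.00) ∩ circle(D,4.00): a=3.7218, h=1.4656
θ=338°:   candidates: C₊=(7.0593,0.6864) cross=10.910; C₋=(7.6494,-2.1848) cross=-10.910
θ=338°:   branch - wants cross < 0 → take C=(7.6494,-2.1848) (cross=-10.910)
θ=338°: ex = (C−B)/|BC| = (0.9852,-0.1716); ey = (0.1716,0.9852)
θ=338°: P = B + -0.82·ex + 1.98·ey = (3.2407,0.5929)
θ=340°: B = A + 4.00·(cos340°, sin340°) = (3.7588, -1.3681)
θ=340°: |BD| = 7.3693
θ=340°: circle(B,4.00) ∩ circle(D,4.00): a=3.6847, h=1.5567
θ=340°:   candidates: C₊=(7.0904,0.8456) cross=11.472; C₋=(7.6684,-2.2137) cross=-11.472
θ=340°:   branch - wants cross < 0 → take C=(7.6684,-2.2137) (cross=-11.472)
θ=340°: ex = (C−B)/|BC| = (0.9774,-0.2114); ey = (0.2114,0.9774)
θ=340°: P = B + -0.82·ex + 1.98·ey = (3.3759,0.7405)

θ=25°: 3.97 3.80
θ=328°: 2.36 -0.24
θ=338°: 3.24 0.59
θ=340°: 3.38 0.74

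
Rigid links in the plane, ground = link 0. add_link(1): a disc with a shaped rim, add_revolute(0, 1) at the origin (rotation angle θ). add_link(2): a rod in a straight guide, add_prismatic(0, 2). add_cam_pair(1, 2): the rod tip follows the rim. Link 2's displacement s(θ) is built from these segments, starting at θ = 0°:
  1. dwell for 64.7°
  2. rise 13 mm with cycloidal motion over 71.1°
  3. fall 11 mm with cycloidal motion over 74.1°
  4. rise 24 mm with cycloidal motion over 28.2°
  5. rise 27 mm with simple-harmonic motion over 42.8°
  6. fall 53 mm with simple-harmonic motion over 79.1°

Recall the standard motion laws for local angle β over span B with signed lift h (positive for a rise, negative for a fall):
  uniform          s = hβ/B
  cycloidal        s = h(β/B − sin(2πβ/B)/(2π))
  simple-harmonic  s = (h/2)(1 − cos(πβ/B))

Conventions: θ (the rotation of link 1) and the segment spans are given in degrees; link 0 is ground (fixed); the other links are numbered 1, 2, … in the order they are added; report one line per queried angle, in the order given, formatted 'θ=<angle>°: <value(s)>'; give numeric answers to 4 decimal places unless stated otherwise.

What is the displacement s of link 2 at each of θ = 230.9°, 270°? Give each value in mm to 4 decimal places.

segment 1 (0° to 64.7°, dwell): s unchanged at 0.0000
segment 2 (64.7° to 135.8°, cycloidal, h = 13) is passed completely: s = 0.0000 + (13) = 13.0000
segment 3 (135.8° to 209.9°, cycloidal, h = -11) is passed completely: s = 13.0000 + (-11) = 2.0000
θ = 230.9° falls in segment 4 (209.9° to 238.1°, cycloidal, h = 24): β = 230.9 − 209.9 = 21°, B = 28.2°; Δs = 24·(0.7447 − sin(2π·0.7447)/(2π)) = 21.6899; s = 2.0000 + 21.6899 = 23.6899
segment 4 (209.9° to 238.1°, cycloidal, h = 24) is passed completely: s = 2.0000 + (24) = 26.0000
θ = 270° falls in segment 5 (238.1° to 280.9°, simple-harmonic, h = 27): β = 270 − 238.1 = 31.9°, B = 42.8°; Δs = 27/2·(1 − cos(π·0.7453)) = 22.9048; s = 26.0000 + 22.9048 = 48.9048

θ=230.9°: 23.6899
θ=270°: 48.9048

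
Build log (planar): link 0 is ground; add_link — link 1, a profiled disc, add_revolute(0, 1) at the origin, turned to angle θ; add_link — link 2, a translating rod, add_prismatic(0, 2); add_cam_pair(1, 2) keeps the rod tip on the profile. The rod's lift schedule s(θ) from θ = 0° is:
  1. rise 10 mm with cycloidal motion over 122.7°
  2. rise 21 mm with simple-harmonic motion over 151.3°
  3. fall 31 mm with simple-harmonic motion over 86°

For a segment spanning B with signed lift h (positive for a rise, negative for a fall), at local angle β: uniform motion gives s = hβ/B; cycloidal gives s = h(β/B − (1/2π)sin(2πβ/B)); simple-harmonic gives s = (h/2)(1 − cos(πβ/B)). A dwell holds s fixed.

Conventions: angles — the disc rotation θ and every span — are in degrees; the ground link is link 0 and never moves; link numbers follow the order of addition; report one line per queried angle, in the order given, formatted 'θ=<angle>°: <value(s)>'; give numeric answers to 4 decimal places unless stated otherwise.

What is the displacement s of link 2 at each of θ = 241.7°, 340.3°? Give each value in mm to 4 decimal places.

seg 1 [0°–122.7°] cycloidal, h=10: full span → s += 10 → s = 10.0000
seg 2 [122.7°–274°] simple-harmonic, h=21: θ=241.7° here. β=119, B=151.3. 21/2·(1 − cos(π·0.7865)) = 18.7257 → s = 28.7257
seg 2 [122.7°–274°] simple-harmonic, h=21: full span → s += 21 → s = 31.0000
seg 3 [274°–360°] simple-harmonic, h=-31: θ=340.3° here. β=66.3, B=86. -31/2·(1 − cos(π·0.7709)) = -27.1566 → s = 3.8434

θ=241.7°: 28.7257
θ=340.3°: 3.8434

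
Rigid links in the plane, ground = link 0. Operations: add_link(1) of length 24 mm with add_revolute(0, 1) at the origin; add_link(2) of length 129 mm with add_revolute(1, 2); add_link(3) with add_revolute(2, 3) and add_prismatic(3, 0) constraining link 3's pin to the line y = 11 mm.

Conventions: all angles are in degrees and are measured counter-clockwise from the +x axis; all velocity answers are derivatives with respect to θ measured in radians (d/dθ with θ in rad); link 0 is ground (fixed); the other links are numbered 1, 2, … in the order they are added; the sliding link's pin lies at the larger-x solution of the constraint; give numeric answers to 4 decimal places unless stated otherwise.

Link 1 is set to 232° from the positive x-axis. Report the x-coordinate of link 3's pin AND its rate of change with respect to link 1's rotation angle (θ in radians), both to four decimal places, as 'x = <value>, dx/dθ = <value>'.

geometry: r = 24 mm, L = 129 mm, e = 11 mm
crank pin P = (r cos θ, r sin θ) = (-14.775875, -18.912258)
h = r sin θ − e = -18.912258 − 11 = -29.912258
x = r cos θ + √(L² − h²) = -14.775875 + 125.484090 = 110.708214
dx/dθ = −r sin θ − h·r cos θ/√(L² − h²) (θ in radians; h = -29.912258) = 15.390060

x = 110.7082, dx/dθ = 15.3901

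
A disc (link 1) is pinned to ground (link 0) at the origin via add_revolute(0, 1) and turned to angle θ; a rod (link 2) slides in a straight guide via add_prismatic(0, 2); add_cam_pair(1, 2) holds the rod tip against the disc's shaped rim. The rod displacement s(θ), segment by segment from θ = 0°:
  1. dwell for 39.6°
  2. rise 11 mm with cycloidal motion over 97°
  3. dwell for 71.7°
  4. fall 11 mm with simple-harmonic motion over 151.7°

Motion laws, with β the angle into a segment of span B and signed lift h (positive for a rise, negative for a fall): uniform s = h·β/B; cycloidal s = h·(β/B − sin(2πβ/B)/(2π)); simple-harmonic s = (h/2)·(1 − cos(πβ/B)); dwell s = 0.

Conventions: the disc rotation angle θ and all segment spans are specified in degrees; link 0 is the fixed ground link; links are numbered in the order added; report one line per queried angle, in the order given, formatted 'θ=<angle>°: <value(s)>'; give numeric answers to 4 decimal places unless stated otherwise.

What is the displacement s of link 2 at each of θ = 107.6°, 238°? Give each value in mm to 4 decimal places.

segment 1 (0° to 39.6°, dwell): s unchanged at 0.0000
θ = 107.6° falls in segment 2 (39.6° to 136.6°, cycloidal, h = 11): β = 107.6 − 39.6 = 68°, B = 97°; Δs = 11·(0.7010 − sin(2π·0.7010)/(2π)) = 9.3798; s = 0.0000 + 9.3798 = 9.3798
segment 2 (39.6° to 136.6°, cycloidal, h = 11) is passed completely: s = 0.0000 + (11) = 11.0000
segment 3 (136.6° to 208.3°, dwell): s unchanged at 11.0000
θ = 238° falls in segment 4 (208.3° to 360°, simple-harmonic, h = -11): β = 238 − 208.3 = 29.7°, B = 151.7°; Δs = -11/2·(1 − cos(π·0.1958)) = -1.0080; s = 11.0000 − 1.0080 = 9.9920

θ=107.6°: 9.3798
θ=238°: 9.9920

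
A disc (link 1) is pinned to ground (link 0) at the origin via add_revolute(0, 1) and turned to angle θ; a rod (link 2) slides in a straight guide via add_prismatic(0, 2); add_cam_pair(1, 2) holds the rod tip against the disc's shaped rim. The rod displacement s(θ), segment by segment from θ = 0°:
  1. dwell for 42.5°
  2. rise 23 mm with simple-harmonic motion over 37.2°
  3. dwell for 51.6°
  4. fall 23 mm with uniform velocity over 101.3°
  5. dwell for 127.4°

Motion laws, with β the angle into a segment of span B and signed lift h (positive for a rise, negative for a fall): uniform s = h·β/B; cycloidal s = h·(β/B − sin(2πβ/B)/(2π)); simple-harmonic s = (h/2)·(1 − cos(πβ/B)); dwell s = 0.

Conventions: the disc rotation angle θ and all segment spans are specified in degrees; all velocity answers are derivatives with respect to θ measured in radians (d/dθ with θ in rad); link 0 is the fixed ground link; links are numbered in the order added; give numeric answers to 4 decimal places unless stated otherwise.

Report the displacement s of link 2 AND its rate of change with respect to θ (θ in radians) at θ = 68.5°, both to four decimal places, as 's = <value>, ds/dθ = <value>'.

segment 1 (0° to 42.5°, dwell): s unchanged at 0.0000
θ = 68.5° falls in segment 2 (42.5° to 79.7°, simple-harmonic, h = 23): β = 68.5 − 42.5 = 26°, B = 37.2°; Δs = 23/2·(1 − cos(π·0.6989)) = 18.2281; s = 0.0000 + 18.2281 = 18.2281
velocity in seg [42.5°–79.7°] (simple-harmonic), θ in radians: β = 26° = 0.4538 rad, B = 37.2° = 0.6493 rad; ds/dθ = (πh/(2B)) sin(πβ/B) = (π·23/(2·0.6493)) sin(π·0.6989) = 45.128112 mm/rad

s = 18.2281, ds/dθ = 45.1281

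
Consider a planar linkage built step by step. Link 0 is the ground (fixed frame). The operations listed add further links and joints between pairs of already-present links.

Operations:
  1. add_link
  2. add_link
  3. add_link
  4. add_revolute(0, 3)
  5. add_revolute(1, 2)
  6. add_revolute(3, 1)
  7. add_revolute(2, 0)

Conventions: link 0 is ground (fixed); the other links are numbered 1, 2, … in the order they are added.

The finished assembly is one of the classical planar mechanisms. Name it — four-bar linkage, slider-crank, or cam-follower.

links: 4 (incl. ground); joints: 4 revolute, 0 prismatic, 0 higher (cam) pair, forming one closed loop
4 links in a single 4R loop → four-bar linkage

four-bar linkage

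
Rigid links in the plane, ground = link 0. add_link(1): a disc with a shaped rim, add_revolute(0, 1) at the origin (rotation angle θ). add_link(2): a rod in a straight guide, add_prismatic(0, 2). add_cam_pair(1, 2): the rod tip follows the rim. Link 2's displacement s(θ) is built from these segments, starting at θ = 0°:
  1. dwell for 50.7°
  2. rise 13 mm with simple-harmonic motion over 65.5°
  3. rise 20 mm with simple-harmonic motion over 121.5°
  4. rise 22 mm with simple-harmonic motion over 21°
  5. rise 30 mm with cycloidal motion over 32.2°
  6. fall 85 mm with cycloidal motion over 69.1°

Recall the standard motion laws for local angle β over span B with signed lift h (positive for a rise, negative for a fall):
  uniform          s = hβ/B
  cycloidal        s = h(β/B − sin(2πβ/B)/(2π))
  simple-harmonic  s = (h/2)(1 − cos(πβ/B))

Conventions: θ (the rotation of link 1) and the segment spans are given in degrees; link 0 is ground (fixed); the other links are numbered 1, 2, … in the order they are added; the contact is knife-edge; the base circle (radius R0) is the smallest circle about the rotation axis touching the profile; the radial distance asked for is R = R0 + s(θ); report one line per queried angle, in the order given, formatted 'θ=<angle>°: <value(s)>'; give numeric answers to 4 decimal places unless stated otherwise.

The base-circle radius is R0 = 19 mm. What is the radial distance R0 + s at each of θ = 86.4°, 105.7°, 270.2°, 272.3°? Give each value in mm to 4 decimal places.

segment 1 (0° to 50.7°, dwell): s unchanged at 0.0000
θ = 86.4° falls in segment 2 (50.7° to 116.2°, simple-harmonic, h = 13): β = 86.4 − 50.7 = 35.7°, B = 65.5°; Δs = 13/2·(1 − cos(π·0.5450)) = 7.4166; s = 0.0000 + 7.4166 = 7.4166
θ = 105.7° falls in segment 2 (50.7° to 116.2°, simple-harmonic, h = 13): β = 105.7 − 50.7 = 55°, B = 65.5°; Δs = 13/2·(1 − cos(π·0.8397)) = 12.1930; s = 0.0000 + 12.1930 = 12.1930
segment 2 (50.7° to 116.2°, simple-harmonic, h = 13) is passed completely: s = 0.0000 + (13) = 13.0000
segment 3 (116.2° to 237.7°, simple-harmonic, h = 20) is passed completely: s = 13.0000 + (20) = 33.0000
segment 4 (237.7° to 258.7°, simple-harmonic, h = 22) is passed completely: s = 33.0000 + (22) = 55.0000
θ = 270.2° falls in segment 5 (258.7° to 290.9°, cycloidal, h = 30): β = 270.2 − 258.7 = 11.5°, B = 32.2°; Δs = 30·(0.3571 − sin(2π·0.3571)/(2π)) = 6.9813; s = 55.0000 + 6.9813 = 61.9813
θ = 272.3° falls in segment 5 (258.7° to 290.9°, cycloidal, h = 30): β = 272.3 − 258.7 = 13.6°, B = 32.2°; Δs = 30·(0.4224 − sin(2π·0.4224)/(2π)) = 10.4329; s = 55.0000 + 10.4329 = 65.4329
θ=86.4°: R = R0 + s = 19 + 7.4166 = 26.4166
θ=105.7°: R = R0 + s = 19 + 12.1930 = 31.1930
θ=270.2°: R = R0 + s = 19 + 61.9813 = 80.9813
θ=272.3°: R = R0 + s = 19 + 65.4329 = 84.4329

θ=86.4°: 26.4166
θ=105.7°: 31.1930
θ=270.2°: 80.9813
θ=272.3°: 84.4329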